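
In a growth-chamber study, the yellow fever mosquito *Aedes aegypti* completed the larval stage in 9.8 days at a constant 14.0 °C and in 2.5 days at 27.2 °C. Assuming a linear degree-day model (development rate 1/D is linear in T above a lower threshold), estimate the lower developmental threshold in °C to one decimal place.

Linear rate model ⇒ the product D·(T − T_b) is constant across temperatures.
9.8·(14.0 − T_b) = 2.5·(27.2 − T_b)
T_b = (9.8·14.0 − 2.5·27.2) / (9.8 − 2.5) = 69.20 / 7.3 = 9.479 °C ≈ 9.5 °C.

9.5 °C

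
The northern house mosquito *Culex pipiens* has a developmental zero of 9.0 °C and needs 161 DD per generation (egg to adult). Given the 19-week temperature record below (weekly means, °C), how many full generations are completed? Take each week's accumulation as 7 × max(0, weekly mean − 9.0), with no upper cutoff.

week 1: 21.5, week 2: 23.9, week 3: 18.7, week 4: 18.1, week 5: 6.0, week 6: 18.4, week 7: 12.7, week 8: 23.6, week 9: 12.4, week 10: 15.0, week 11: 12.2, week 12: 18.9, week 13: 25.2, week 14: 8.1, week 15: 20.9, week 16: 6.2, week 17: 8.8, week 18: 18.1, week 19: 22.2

6 generations

Weekly DD (7 × max(0, T̄ − 9.0)): 87.5, 104.3, 67.9, 63.7, 0.0, 65.8, 25.9, 102.2, 23.8, 42.0, 22.4, 69.3, 113.4, 0.0, 83.3, 0.0, 0.0, 63.7, 92.4.
Season total = 1027.6 DD.
Complete generations = ⌊1027.6 / 161⌋ = 6.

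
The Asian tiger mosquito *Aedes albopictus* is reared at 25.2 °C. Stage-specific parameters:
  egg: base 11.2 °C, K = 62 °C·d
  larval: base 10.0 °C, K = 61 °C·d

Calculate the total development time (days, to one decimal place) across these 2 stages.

8.4 days

egg: 62 / (25.2 − 11.2) = 62 / 14.0 = 4.429 d.
larval: 61 / (25.2 − 10.0) = 61 / 15.2 = 4.013 d.
Sum = 8.442 ≈ 8.4 days.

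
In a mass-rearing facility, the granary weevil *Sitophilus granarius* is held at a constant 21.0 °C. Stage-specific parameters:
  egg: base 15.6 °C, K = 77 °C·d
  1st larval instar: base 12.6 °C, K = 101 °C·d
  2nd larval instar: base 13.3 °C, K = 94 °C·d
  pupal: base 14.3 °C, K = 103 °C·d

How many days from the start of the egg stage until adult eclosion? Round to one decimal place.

53.9 days

egg: 77 / (21.0 − 15.6) = 77 / 5.4 = 14.259 d.
1st larval instar: 101 / (21.0 − 12.6) = 101 / 8.4 = 12.024 d.
2nd larval instar: 94 / (21.0 − 13.3) = 94 / 7.7 = 12.208 d.
pupal: 103 / (21.0 − 14.3) = 103 / 6.7 = 15.373 d.
Sum = 53.864 ≈ 53.9 days.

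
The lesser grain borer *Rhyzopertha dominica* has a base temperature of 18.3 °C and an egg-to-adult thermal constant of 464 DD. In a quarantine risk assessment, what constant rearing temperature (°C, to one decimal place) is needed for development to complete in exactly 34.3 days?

Required daily accumulation = 464 / 34.3 = 13.528 DD/day.
T = T_base + 13.528 = 18.3 + 13.528 = 31.828 ≈ 31.8 °C.

31.8 °C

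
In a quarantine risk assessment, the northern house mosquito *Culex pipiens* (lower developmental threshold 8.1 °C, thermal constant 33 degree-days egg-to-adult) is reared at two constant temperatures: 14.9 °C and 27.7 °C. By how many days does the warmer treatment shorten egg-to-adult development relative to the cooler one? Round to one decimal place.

At 14.9 °C: 33 / (14.9 − 8.1) = 33 / 6.8 = 4.853 d.
At 27.7 °C: 33 / (27.7 − 8.1) = 33 / 19.6 = 1.684 d.
Difference = |4.853 − 1.684| = 3.169 ≈ 3.2 days.

3.2 days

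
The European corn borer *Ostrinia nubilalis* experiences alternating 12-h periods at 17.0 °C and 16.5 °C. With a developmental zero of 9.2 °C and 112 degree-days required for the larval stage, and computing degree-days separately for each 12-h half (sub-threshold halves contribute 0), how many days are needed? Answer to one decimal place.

Day half: max(0, 17.0 − 9.2) × 0.5 = 7.8 × 0.5 = 3.90 DD.
Night half: max(0, 16.5 − 9.2) × 0.5 = 7.3 × 0.5 = 3.65 DD.
Per 24 h: 7.55 DD/day.
Duration = 112 / 7.55 = 14.834 ≈ 14.8 days.

14.8 days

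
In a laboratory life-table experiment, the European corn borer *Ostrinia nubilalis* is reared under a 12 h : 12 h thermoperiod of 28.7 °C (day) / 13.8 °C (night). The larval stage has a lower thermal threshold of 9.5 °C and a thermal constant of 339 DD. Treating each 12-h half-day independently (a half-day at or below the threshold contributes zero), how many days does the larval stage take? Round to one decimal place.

Day half: max(0, 28.7 − 9.5) × 0.5 = 19.2 × 0.5 = 9.60 DD.
Night half: max(0, 13.8 − 9.5) × 0.5 = 4.3 × 0.5 = 2.15 DD.
Per 24 h: 11.75 DD/day.
Duration = 339 / 11.75 = 28.851 ≈ 28.9 days.

28.9 days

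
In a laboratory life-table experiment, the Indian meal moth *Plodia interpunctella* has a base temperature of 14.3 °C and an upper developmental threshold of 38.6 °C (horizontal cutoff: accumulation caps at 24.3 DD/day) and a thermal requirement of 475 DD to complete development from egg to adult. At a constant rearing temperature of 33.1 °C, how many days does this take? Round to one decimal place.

25.3 days

Daily accumulation = 33.1 − 14.3 = 18.8 DD/day.
Duration = 475 / 18.8 = 25.266 ≈ 25.3 days.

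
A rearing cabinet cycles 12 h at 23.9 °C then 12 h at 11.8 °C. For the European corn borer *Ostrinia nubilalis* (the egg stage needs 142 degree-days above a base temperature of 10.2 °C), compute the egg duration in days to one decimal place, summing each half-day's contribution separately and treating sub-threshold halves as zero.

18.6 days

Day half: max(0, 23.9 − 10.2) × 0.5 = 13.7 × 0.5 = 6.85 DD.
Night half: max(0, 11.8 − 10.2) × 0.5 = 1.6 × 0.5 = 0.80 DD.
Per 24 h: 7.65 DD/day.
Duration = 142 / 7.65 = 18.562 ≈ 18.6 days.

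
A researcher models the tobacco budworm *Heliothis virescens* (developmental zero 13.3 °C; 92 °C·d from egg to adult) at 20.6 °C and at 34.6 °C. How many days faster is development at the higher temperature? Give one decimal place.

At 20.6 °C: 92 / (20.6 − 13.3) = 92 / 7.3 = 12.603 d.
At 34.6 °C: 92 / (34.6 − 13.3) = 92 / 21.3 = 4.319 d.
Difference = |12.603 − 4.319| = 8.283 ≈ 8.3 days.

8.3 days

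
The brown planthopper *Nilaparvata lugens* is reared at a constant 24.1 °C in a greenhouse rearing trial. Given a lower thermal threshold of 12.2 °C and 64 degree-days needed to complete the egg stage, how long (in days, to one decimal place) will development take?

Daily accumulation = 24.1 − 12.2 = 11.9 DD/day.
Duration = 64 / 11.9 = 5.378 ≈ 5.4 days.

5.4 days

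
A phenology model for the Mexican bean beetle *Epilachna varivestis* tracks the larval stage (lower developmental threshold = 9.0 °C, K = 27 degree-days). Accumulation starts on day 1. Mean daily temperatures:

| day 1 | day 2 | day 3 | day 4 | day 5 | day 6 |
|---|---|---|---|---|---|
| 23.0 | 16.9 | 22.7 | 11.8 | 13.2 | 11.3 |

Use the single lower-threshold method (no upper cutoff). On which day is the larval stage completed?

Daily DD above 9.0 °C: 14.0, 7.9, 13.7, 2.8, 4.2, 2.3.
Cumulative: 14.0, 21.9, 35.6, 38.4, 42.6, 44.9.
The total first reaches 27 DD on day 3.

day 3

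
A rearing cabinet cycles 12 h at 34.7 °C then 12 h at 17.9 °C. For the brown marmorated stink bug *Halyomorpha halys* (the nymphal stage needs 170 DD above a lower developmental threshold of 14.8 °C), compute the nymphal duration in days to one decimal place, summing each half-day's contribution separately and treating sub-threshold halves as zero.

Day half: max(0, 34.7 − 14.8) × 0.5 = 19.9 × 0.5 = 9.95 DD.
Night half: max(0, 17.9 − 14.8) × 0.5 = 3.1 × 0.5 = 1.55 DD.
Per 24 h: 11.50 DD/day.
Duration = 170 / 11.50 = 14.783 ≈ 14.8 days.

14.8 days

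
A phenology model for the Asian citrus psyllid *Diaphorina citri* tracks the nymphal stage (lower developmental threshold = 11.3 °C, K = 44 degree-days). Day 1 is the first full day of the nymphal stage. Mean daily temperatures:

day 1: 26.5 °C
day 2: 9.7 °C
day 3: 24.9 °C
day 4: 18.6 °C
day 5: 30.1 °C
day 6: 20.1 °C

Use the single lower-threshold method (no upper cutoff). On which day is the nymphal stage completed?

Daily DD above 11.3 °C: 15.2, 0.0, 13.6, 7.3, 18.8, 8.8.
Cumulative: 15.2, 15.2, 28.8, 36.1, 54.9, 63.7.
The total first reaches 44 DD on day 5.

day 5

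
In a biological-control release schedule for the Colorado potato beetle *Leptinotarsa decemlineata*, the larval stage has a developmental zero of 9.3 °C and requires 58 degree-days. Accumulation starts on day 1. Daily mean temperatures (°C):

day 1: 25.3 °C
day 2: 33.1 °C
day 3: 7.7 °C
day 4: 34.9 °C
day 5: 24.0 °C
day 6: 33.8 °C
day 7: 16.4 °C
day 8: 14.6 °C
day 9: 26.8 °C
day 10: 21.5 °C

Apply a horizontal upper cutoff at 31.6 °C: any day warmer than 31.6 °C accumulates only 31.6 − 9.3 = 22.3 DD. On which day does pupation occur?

Daily DD above 9.3 °C (capped at 22.3): 16.0, 22.3, 0.0, 22.3, 14.7, 22.3, 7.1, 5.3, 17.5, 12.2.
Cumulative: 16.0, 38.3, 38.3, 60.6, 75.3, 97.6, 104.7, 110.0, 127.5, 139.7.
The total first reaches 58 DD on day 4.

day 4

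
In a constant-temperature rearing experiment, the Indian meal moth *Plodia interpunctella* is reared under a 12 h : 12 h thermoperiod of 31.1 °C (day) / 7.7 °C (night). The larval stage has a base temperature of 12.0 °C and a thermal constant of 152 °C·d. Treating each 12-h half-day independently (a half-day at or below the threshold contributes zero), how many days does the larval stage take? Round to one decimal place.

Day half: max(0, 31.1 − 12.0) × 0.5 = 19.1 × 0.5 = 9.55 DD.
Night half: max(0, 7.7 − 12.0) × 0.5 = 0.0 × 0.5 = 0.00 DD.
Per 24 h: 9.55 DD/day.
Duration = 152 / 9.55 = 15.916 ≈ 15.9 days.

15.9 days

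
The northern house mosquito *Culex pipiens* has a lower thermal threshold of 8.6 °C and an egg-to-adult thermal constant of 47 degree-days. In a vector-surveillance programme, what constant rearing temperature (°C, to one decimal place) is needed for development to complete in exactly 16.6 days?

11.4 °C

Required daily accumulation = 47 / 16.6 = 2.831 DD/day.
T = T_base + 2.831 = 8.6 + 2.831 = 11.431 ≈ 11.4 °C.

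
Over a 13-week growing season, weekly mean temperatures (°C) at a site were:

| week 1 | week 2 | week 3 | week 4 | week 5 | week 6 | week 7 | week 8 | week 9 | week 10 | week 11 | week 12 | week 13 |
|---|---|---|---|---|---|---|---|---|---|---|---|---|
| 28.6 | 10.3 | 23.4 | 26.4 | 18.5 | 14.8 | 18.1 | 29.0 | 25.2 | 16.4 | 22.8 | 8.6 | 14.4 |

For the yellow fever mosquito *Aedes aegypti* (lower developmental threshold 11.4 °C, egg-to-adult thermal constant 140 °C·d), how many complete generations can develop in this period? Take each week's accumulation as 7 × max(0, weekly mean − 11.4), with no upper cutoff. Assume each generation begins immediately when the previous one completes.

5 generations

Weekly DD (7 × max(0, T̄ − 11.4)): 120.4, 0.0, 84.0, 105.0, 49.7, 23.8, 46.9, 123.2, 96.6, 35.0, 79.8, 0.0, 21.0.
Season total = 785.4 DD.
Complete generations = ⌊785.4 / 140⌋ = 5.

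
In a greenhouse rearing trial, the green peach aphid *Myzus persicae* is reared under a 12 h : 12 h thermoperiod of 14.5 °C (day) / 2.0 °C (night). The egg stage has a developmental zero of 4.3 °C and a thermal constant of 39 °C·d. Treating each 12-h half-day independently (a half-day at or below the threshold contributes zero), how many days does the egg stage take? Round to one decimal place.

7.6 days

Day half: max(0, 14.5 − 4.3) × 0.5 = 10.2 × 0.5 = 5.10 DD.
Night half: max(0, 2.0 − 4.3) × 0.5 = 0.0 × 0.5 = 0.00 DD.
Per 24 h: 5.10 DD/day.
Duration = 39 / 5.10 = 7.647 ≈ 7.6 days.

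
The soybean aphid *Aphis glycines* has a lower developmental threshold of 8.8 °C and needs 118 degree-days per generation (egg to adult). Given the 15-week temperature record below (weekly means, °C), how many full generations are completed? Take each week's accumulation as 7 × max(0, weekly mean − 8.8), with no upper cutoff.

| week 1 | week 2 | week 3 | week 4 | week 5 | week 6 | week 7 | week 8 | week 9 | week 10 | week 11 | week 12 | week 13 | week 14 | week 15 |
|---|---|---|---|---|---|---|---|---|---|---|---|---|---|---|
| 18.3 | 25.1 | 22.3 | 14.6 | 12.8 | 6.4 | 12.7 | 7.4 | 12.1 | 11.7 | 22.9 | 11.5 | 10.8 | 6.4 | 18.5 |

5 generations

Weekly DD (7 × max(0, T̄ − 8.8)): 66.5, 114.1, 94.5, 40.6, 28.0, 0.0, 27.3, 0.0, 23.1, 20.3, 98.7, 18.9, 14.0, 0.0, 67.9.
Season total = 613.9 DD.
Complete generations = ⌊613.9 / 118⌋ = 5.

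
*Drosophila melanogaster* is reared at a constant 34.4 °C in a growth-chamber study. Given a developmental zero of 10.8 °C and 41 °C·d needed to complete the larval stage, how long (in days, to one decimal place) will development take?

1.7 days

Daily accumulation = 34.4 − 10.8 = 23.6 DD/day.
Duration = 41 / 23.6 = 1.737 ≈ 1.7 days.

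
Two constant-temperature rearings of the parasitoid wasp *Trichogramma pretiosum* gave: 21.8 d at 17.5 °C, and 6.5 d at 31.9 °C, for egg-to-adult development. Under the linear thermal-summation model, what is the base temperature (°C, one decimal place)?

Linear rate model ⇒ the product D·(T − T_b) is constant across temperatures.
21.8·(17.5 − T_b) = 6.5·(31.9 − T_b)
T_b = (21.8·17.5 − 6.5·31.9) / (21.8 − 6.5) = 174.15 / 15.3 = 11.382 °C ≈ 11.4 °C.

11.4 °C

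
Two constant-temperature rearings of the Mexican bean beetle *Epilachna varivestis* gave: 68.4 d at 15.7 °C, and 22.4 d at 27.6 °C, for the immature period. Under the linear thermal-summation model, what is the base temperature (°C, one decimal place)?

9.9 °C

Linear rate model ⇒ the product D·(T − T_b) is constant across temperatures.
68.4·(15.7 − T_b) = 22.4·(27.6 − T_b)
T_b = (68.4·15.7 − 22.4·27.6) / (68.4 − 22.4) = 455.64 / 46.0 = 9.905 °C ≈ 9.9 °C.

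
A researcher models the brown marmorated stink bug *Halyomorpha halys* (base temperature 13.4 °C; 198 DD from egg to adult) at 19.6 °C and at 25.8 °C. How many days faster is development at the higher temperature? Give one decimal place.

At 19.6 °C: 198 / (19.6 − 13.4) = 198 / 6.2 = 31.935 d.
At 25.8 °C: 198 / (25.8 − 13.4) = 198 / 12.4 = 15.968 d.
Difference = |31.935 − 15.968| = 15.968 ≈ 16.0 days.

16.0 days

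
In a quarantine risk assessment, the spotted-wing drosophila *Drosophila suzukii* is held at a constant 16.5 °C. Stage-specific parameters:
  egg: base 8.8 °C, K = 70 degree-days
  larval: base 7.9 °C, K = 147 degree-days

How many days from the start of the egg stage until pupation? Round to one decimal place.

26.2 days

egg: 70 / (16.5 − 8.8) = 70 / 7.7 = 9.091 d.
larval: 147 / (16.5 − 7.9) = 147 / 8.6 = 17.093 d.
Sum = 26.184 ≈ 26.2 days.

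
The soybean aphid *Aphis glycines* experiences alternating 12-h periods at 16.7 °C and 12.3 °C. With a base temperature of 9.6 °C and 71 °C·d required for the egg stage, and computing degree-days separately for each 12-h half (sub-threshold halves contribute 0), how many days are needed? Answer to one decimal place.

Day half: max(0, 16.7 − 9.6) × 0.5 = 7.1 × 0.5 = 3.55 DD.
Night half: max(0, 12.3 − 9.6) × 0.5 = 2.7 × 0.5 = 1.35 DD.
Per 24 h: 4.90 DD/day.
Duration = 71 / 4.90 = 14.490 ≈ 14.5 days.

14.5 days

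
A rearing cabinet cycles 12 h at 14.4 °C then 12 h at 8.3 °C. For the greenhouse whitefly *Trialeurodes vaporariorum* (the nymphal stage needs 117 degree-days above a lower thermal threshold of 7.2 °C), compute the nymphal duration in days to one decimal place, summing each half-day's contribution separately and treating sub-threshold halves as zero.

28.2 days

Day half: max(0, 14.4 − 7.2) × 0.5 = 7.2 × 0.5 = 3.60 DD.
Night half: max(0, 8.3 − 7.2) × 0.5 = 1.1 × 0.5 = 0.55 DD.
Per 24 h: 4.15 DD/day.
Duration = 117 / 4.15 = 28.193 ≈ 28.2 days.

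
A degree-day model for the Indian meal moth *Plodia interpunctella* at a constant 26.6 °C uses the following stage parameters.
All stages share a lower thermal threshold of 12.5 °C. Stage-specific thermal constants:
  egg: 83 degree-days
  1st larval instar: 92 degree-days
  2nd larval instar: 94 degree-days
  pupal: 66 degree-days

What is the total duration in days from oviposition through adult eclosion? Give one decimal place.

23.8 days

Daily accumulation at 26.6 °C = 26.6 − 12.5 = 14.1 DD/day.
Total K = 83 + 92 + 94 + 66 = 335 DD.
Total duration = 335 / 14.1 = 23.759 ≈ 23.8 days.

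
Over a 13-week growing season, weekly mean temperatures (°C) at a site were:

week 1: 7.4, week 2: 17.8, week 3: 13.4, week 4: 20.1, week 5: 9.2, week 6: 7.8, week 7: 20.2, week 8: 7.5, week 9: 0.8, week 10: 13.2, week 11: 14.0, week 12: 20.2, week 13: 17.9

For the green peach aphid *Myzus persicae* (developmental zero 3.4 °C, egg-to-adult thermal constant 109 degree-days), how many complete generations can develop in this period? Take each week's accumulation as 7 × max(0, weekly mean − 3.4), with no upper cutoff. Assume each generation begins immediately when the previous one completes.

Weekly DD (7 × max(0, T̄ − 3.4)): 28.0, 100.8, 70.0, 116.9, 40.6, 30.8, 117.6, 28.7, 0.0, 68.6, 74.2, 117.6, 101.5.
Season total = 895.3 DD.
Complete generations = ⌊895.3 / 109⌋ = 8.

8 generations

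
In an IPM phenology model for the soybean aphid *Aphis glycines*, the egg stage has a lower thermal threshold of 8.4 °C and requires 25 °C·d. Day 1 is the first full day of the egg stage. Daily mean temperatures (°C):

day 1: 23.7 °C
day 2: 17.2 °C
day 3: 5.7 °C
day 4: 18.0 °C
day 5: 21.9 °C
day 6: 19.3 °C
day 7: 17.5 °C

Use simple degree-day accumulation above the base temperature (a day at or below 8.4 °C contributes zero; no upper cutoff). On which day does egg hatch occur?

day 4

Daily DD above 8.4 °C: 15.3, 8.8, 0.0, 9.6, 13.5, 10.9, 9.1.
Cumulative: 15.3, 24.1, 24.1, 33.7, 47.2, 58.1, 67.2.
The total first reaches 25 DD on day 4.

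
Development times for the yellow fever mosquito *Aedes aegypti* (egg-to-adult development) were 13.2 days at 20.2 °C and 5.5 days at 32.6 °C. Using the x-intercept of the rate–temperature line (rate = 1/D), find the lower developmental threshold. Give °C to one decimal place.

11.3 °C

Under the model K = D·(T − T_b), so D₁·(T₁ − T_b) = D₂·(T₂ − T_b).
13.2·(20.2 − T_b) = 5.5·(32.6 − T_b)
T_b = (13.2·20.2 − 5.5·32.6) / (13.2 − 5.5) = 87.34 / 7.7 = 11.343 °C ≈ 11.3 °C.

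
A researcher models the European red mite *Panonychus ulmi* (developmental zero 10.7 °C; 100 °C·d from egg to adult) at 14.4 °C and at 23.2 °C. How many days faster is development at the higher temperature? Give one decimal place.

At 14.4 °C: 100 / (14.4 − 10.7) = 100 / 3.7 = 27.027 d.
At 23.2 °C: 100 / (23.2 − 10.7) = 100 / 12.5 = 8.000 d.
Difference = |27.027 − 8.000| = 19.027 ≈ 19.0 days.

19.0 days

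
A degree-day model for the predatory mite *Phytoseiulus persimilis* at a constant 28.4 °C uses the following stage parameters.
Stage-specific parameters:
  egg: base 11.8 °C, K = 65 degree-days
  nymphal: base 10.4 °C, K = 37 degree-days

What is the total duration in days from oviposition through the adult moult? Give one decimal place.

egg: 65 / (28.4 − 11.8) = 65 / 16.6 = 3.916 d.
nymphal: 37 / (28.4 − 10.4) = 37 / 18.0 = 2.056 d.
Sum = 5.971 ≈ 6.0 days.

6.0 days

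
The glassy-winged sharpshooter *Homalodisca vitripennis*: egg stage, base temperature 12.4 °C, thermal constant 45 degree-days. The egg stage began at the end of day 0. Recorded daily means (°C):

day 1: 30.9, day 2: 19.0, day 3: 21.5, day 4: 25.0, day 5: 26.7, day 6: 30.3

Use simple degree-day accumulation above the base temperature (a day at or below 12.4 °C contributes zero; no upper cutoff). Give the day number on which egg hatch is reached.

Daily DD above 12.4 °C: 18.5, 6.6, 9.1, 12.6, 14.3, 17.9.
Cumulative: 18.5, 25.1, 34.2, 46.8, 61.1, 79.0.
The total first reaches 45 DD on day 4.

day 4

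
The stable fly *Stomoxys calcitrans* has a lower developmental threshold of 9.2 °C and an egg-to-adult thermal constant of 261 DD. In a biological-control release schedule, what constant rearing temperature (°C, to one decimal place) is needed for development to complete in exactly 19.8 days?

22.4 °C

Required daily accumulation = 261 / 19.8 = 13.182 DD/day.
T = T_base + 13.182 = 9.2 + 13.182 = 22.382 ≈ 22.4 °C.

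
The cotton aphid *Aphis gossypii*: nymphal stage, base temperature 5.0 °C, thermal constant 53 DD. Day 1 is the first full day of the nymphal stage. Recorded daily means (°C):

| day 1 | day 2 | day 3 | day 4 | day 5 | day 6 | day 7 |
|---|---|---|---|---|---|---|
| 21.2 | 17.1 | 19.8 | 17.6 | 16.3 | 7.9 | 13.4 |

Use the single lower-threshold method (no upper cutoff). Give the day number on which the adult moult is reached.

Daily DD above 5.0 °C: 16.2, 12.1, 14.8, 12.6, 11.3, 2.9, 8.4.
Cumulative: 16.2, 28.3, 43.1, 55.7, 67.0, 69.9, 78.3.
The total first reaches 53 DD on day 4.

day 4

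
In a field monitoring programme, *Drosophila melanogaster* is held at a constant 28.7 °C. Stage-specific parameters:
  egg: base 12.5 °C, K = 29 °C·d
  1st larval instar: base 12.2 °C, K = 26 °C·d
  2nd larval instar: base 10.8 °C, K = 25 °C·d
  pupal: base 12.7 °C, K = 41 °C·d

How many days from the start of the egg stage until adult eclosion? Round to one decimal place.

7.3 days

egg: 29 / (28.7 − 12.5) = 29 / 16.2 = 1.790 d.
1st larval instar: 26 / (28.7 − 12.2) = 26 / 16.5 = 1.576 d.
2nd larval instar: 25 / (28.7 − 10.8) = 25 / 17.9 = 1.397 d.
pupal: 41 / (28.7 − 12.7) = 41 / 16.0 = 2.562 d.
Sum = 7.325 ≈ 7.3 days.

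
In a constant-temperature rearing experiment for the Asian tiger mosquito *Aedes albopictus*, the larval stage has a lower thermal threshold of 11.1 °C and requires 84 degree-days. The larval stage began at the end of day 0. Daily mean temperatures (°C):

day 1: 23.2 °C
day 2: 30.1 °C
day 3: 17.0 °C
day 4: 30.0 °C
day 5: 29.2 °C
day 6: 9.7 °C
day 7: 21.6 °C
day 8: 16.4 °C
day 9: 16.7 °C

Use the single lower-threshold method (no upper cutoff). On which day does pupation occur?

Daily DD above 11.1 °C: 12.1, 19.0, 5.9, 18.9, 18.1, 0.0, 10.5, 5.3, 5.6.
Cumulative: 12.1, 31.1, 37.0, 55.9, 74.0, 74.0, 84.5, 89.8, 95.4.
The total first reaches 84 DD on day 7.

day 7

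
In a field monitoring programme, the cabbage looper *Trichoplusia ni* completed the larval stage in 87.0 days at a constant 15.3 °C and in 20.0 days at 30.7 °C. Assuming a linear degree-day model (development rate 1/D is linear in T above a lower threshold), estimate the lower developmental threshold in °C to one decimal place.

10.7 °C

Under the model K = D·(T − T_b), so D₁·(T₁ − T_b) = D₂·(T₂ − T_b).
87.0·(15.3 − T_b) = 20.0·(30.7 − T_b)
T_b = (87.0·15.3 − 20.0·30.7) / (87.0 − 20.0) = 717.10 / 67.0 = 10.703 °C ≈ 10.7 °C.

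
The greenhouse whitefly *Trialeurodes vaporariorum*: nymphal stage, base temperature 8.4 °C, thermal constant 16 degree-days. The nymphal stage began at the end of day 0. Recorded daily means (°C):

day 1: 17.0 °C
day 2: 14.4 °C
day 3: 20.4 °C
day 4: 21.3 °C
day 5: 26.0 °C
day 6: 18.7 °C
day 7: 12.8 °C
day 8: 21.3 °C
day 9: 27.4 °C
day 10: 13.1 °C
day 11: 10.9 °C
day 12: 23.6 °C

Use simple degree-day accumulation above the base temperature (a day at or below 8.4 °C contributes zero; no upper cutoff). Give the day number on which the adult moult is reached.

day 3

Daily DD above 8.4 °C: 8.6, 6.0, 12.0, 12.9, 17.6, 10.3, 4.4, 12.9, 19.0, 4.7, 2.5, 15.2.
Cumulative: 8.6, 14.6, 26.6, 39.5, 57.1, 67.4, 71.8, 84.7, 103.7, 108.4, 110.9, 126.1.
The total first reaches 16 DD on day 3.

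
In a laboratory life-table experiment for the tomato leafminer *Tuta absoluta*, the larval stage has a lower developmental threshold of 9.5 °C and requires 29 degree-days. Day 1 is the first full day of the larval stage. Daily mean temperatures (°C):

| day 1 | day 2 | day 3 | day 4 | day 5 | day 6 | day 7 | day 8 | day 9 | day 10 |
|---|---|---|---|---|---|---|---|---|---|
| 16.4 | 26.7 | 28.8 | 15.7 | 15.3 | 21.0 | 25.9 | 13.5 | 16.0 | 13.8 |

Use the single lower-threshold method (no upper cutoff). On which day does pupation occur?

day 3

Daily DD above 9.5 °C: 6.9, 17.2, 19.3, 6.2, 5.8, 11.5, 16.4, 4.0, 6.5, 4.3.
Cumulative: 6.9, 24.1, 43.4, 49.6, 55.4, 66.9, 83.3, 87.3, 93.8, 98.1.
The total first reaches 29 DD on day 3.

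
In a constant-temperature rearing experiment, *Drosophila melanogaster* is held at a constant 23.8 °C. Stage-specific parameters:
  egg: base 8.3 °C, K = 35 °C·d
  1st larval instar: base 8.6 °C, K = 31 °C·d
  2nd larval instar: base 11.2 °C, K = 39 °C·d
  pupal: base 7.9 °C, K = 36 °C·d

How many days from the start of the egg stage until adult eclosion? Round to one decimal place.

egg: 35 / (23.8 − 8.3) = 35 / 15.5 = 2.258 d.
1st larval instar: 31 / (23.8 − 8.6) = 31 / 15.2 = 2.039 d.
2nd larval instar: 39 / (23.8 − 11.2) = 39 / 12.6 = 3.095 d.
pupal: 36 / (23.8 − 7.9) = 36 / 15.9 = 2.264 d.
Sum = 9.657 ≈ 9.7 days.

9.7 days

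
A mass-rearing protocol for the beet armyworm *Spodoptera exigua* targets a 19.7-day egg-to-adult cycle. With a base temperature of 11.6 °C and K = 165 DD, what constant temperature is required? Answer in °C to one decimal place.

20.0 °C

Required daily accumulation = 165 / 19.7 = 8.376 DD/day.
T = T_base + 8.376 = 11.6 + 8.376 = 19.976 ≈ 20.0 °C.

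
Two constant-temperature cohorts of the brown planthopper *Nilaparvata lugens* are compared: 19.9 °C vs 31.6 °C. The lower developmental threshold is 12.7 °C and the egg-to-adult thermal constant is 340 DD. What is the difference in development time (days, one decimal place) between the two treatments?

29.2 days

At 19.9 °C: 340 / (19.9 − 12.7) = 340 / 7.2 = 47.222 d.
At 31.6 °C: 340 / (31.6 − 12.7) = 340 / 18.9 = 17.989 d.
Difference = |47.222 − 17.989| = 29.233 ≈ 29.2 days.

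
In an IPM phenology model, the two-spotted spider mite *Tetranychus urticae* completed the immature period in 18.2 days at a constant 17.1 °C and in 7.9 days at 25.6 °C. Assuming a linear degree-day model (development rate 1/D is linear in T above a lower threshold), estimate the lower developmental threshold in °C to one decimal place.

Under the model K = D·(T − T_b), so D₁·(T₁ − T_b) = D₂·(T₂ − T_b).
18.2·(17.1 − T_b) = 7.9·(25.6 − T_b)
T_b = (18.2·17.1 − 7.9·25.6) / (18.2 − 7.9) = 108.98 / 10.3 = 10.581 °C ≈ 10.6 °C.

10.6 °C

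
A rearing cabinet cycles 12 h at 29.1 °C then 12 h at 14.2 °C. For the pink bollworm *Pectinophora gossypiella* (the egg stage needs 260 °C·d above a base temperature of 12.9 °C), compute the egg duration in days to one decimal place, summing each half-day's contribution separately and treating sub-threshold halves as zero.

Day half: max(0, 29.1 − 12.9) × 0.5 = 16.2 × 0.5 = 8.10 DD.
Night half: max(0, 14.2 − 12.9) × 0.5 = 1.3 × 0.5 = 0.65 DD.
Per 24 h: 8.75 DD/day.
Duration = 260 / 8.75 = 29.714 ≈ 29.7 days.

29.7 days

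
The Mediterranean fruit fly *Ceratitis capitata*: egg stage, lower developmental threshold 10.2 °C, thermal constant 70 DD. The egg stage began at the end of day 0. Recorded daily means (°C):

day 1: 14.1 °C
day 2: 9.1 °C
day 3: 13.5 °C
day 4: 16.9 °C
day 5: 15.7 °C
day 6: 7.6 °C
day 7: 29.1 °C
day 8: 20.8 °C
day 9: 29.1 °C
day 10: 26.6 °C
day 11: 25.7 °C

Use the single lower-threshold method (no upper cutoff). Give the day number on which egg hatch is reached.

day 10

Daily DD above 10.2 °C: 3.9, 0.0, 3.3, 6.7, 5.5, 0.0, 18.9, 10.6, 18.9, 16.4, 15.5.
Cumulative: 3.9, 3.9, 7.2, 13.9, 19.4, 19.4, 38.3, 48.9, 67.8, 84.2, 99.7.
The total first reaches 70 DD on day 10.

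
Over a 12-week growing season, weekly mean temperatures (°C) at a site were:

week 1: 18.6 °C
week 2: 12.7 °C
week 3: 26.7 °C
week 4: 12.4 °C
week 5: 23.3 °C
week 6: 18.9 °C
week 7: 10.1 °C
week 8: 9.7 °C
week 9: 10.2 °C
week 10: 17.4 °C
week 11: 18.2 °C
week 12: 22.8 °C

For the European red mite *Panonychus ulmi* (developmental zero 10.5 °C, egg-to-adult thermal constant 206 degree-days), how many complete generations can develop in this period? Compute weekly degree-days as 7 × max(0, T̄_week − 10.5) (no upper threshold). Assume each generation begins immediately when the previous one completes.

2 generations

Weekly DD (7 × max(0, T̄ − 10.5)): 56.7, 15.4, 113.4, 13.3, 89.6, 58.8, 0.0, 0.0, 0.0, 48.3, 53.9, 86.1.
Season total = 535.5 DD.
Complete generations = ⌊535.5 / 206⌋ = 2.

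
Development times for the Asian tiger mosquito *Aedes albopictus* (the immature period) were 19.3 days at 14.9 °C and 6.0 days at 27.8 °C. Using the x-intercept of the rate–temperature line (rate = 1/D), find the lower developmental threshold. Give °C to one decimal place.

Linear rate model ⇒ the product D·(T − T_b) is constant across temperatures.
19.3·(14.9 − T_b) = 6.0·(27.8 − T_b)
T_b = (19.3·14.9 − 6.0·27.8) / (19.3 − 6.0) = 120.77 / 13.3 = 9.080 °C ≈ 9.1 °C.

9.1 °C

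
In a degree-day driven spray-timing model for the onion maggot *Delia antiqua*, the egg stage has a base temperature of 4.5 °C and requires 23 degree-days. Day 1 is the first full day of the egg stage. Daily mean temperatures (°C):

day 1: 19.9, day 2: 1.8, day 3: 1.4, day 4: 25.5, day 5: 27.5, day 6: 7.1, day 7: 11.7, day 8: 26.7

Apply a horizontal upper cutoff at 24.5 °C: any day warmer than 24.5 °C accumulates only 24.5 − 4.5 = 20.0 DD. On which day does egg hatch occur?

day 4

Daily DD above 4.5 °C (capped at 20.0): 15.4, 0.0, 0.0, 20.0, 20.0, 2.6, 7.2, 20.0.
Cumulative: 15.4, 15.4, 15.4, 35.4, 55.4, 58.0, 65.2, 85.2.
The total first reaches 23 DD on day 4.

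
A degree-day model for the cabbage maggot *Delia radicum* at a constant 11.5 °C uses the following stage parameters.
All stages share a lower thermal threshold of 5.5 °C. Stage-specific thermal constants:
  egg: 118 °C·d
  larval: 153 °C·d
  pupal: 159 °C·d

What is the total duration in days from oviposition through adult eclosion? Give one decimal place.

71.7 days

Daily accumulation at 11.5 °C = 11.5 − 5.5 = 6.0 DD/day.
Total K = 118 + 153 + 159 = 430 DD.
Total duration = 430 / 6.0 = 71.667 ≈ 71.7 days.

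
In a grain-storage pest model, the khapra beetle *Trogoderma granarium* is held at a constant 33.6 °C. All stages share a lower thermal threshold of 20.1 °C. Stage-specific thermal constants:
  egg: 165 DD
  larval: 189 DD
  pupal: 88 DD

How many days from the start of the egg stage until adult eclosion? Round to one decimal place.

32.7 days

Daily accumulation at 33.6 °C = 33.6 − 20.1 = 13.5 DD/day.
Total K = 165 + 189 + 88 = 442 DD.
Total duration = 442 / 13.5 = 32.741 ≈ 32.7 days.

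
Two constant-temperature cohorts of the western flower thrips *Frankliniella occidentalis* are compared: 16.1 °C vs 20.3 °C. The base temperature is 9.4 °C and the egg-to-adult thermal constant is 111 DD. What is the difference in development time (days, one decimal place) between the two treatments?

6.4 days

At 16.1 °C: 111 / (16.1 − 9.4) = 111 / 6.7 = 16.567 d.
At 20.3 °C: 111 / (20.3 − 9.4) = 111 / 10.9 = 10.183 d.
Difference = |16.567 − 10.183| = 6.384 ≈ 6.4 days.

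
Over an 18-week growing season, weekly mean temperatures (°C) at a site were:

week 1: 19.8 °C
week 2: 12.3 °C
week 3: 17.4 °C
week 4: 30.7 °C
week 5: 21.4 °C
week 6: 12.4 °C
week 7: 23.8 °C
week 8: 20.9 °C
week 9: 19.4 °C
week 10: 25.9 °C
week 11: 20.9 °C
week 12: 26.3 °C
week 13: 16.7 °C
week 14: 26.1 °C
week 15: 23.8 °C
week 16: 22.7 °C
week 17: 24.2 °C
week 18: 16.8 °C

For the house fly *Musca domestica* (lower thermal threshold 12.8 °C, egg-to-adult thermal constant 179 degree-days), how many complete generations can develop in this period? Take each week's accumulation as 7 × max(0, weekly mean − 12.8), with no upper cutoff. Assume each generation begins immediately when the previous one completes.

Weekly DD (7 × max(0, T̄ − 12.8)): 49.0, 0.0, 32.2, 125.3, 60.2, 0.0, 77.0, 56.7, 46.2, 91.7, 56.7, 94.5, 27.3, 93.1, 77.0, 69.3, 79.8, 28.0.
Season total = 1064.0 DD.
Complete generations = ⌊1064.0 / 179⌋ = 5.

5 generations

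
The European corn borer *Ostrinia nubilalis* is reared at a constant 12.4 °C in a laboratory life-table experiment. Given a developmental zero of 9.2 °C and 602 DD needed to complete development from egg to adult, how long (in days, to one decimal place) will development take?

Daily accumulation = 12.4 − 9.2 = 3.2 DD/day.
Duration = 602 / 3.2 = 188.125 ≈ 188.1 days.

188.1 days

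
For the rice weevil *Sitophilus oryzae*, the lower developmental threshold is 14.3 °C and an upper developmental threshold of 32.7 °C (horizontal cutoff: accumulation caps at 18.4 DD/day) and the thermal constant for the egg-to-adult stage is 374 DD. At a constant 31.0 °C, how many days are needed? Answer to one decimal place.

Daily accumulation = 31.0 − 14.3 = 16.7 DD/day.
Duration = 374 / 16.7 = 22.395 ≈ 22.4 days.

22.4 days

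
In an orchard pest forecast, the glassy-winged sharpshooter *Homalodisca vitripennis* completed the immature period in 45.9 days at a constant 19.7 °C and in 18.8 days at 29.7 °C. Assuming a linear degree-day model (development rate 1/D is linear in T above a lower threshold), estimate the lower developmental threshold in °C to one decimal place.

Under the model K = D·(T − T_b), so D₁·(T₁ − T_b) = D₂·(T₂ − T_b).
45.9·(19.7 − T_b) = 18.8·(29.7 − T_b)
T_b = (45.9·19.7 − 18.8·29.7) / (45.9 − 18.8) = 345.87 / 27.1 = 12.763 °C ≈ 12.8 °C.

12.8 °C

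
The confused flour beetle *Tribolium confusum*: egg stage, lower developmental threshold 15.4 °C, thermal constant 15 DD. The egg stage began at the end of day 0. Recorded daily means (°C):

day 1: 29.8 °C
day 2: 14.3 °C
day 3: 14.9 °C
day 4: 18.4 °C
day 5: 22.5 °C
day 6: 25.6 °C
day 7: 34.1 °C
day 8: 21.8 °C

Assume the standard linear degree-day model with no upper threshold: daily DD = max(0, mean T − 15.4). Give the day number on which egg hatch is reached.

day 4

Daily DD above 15.4 °C: 14.4, 0.0, 0.0, 3.0, 7.1, 10.2, 18.7, 6.4.
Cumulative: 14.4, 14.4, 14.4, 17.4, 24.5, 34.7, 53.4, 59.8.
The total first reaches 15 DD on day 4.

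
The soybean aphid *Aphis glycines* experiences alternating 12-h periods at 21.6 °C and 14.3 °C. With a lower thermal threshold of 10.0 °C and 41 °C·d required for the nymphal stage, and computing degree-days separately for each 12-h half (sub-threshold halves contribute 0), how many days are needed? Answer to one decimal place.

5.2 days

Day half: max(0, 21.6 − 10.0) × 0.5 = 11.6 × 0.5 = 5.80 DD.
Night half: max(0, 14.3 − 10.0) × 0.5 = 4.3 × 0.5 = 2.15 DD.
Per 24 h: 7.95 DD/day.
Duration = 41 / 7.95 = 5.157 ≈ 5.2 days.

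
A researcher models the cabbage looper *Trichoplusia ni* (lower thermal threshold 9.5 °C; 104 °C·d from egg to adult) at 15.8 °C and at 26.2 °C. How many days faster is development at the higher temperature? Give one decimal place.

At 15.8 °C: 104 / (15.8 − 9.5) = 104 / 6.3 = 16.508 d.
At 26.2 °C: 104 / (26.2 − 9.5) = 104 / 16.7 = 6.228 d.
Difference = |16.508 − 6.228| = 10.280 ≈ 10.3 days.

10.3 days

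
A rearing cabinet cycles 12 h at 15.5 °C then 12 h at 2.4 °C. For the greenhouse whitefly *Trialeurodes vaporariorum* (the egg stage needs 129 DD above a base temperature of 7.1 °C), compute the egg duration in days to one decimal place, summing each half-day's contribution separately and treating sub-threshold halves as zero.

Day half: max(0, 15.5 − 7.1) × 0.5 = 8.4 × 0.5 = 4.20 DD.
Night half: max(0, 2.4 − 7.1) × 0.5 = 0.0 × 0.5 = 0.00 DD.
Per 24 h: 4.20 DD/day.
Duration = 129 / 4.20 = 30.714 ≈ 30.7 days.

30.7 days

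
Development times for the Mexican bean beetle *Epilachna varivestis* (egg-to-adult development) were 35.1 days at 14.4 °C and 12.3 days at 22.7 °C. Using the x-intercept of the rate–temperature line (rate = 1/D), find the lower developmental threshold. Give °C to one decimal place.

Under the model K = D·(T − T_b), so D₁·(T₁ − T_b) = D₂·(T₂ − T_b).
35.1·(14.4 − T_b) = 12.3·(22.7 − T_b)
T_b = (35.1·14.4 − 12.3·22.7) / (35.1 − 12.3) = 226.23 / 22.8 = 9.922 °C ≈ 9.9 °C.

9.9 °C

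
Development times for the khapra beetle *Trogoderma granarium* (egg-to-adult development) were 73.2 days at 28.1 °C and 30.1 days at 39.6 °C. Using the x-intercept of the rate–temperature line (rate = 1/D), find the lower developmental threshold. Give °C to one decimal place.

20.1 °C

Equal thermal constants: D₁(T₁ − T_b) = D₂(T₂ − T_b).
73.2·(28.1 − T_b) = 30.1·(39.6 − T_b)
T_b = (73.2·28.1 − 30.1·39.6) / (73.2 − 30.1) = 864.96 / 43.1 = 20.069 °C ≈ 20.1 °C.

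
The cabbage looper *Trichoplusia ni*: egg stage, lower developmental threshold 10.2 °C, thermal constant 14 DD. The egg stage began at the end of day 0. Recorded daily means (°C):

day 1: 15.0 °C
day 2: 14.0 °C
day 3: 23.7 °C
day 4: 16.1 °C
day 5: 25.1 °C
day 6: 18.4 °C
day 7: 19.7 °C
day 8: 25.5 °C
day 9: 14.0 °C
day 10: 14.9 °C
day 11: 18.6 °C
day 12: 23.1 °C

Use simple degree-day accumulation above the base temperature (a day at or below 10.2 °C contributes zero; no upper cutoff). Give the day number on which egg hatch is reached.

Daily DD above 10.2 °C: 4.8, 3.8, 13.5, 5.9, 14.9, 8.2, 9.5, 15.3, 3.8, 4.7, 8.4, 12.9.
Cumulative: 4.8, 8.6, 22.1, 28.0, 42.9, 51.1, 60.6, 75.9, 79.7, 84.4, 92.8, 105.7.
The total first reaches 14 DD on day 3.

day 3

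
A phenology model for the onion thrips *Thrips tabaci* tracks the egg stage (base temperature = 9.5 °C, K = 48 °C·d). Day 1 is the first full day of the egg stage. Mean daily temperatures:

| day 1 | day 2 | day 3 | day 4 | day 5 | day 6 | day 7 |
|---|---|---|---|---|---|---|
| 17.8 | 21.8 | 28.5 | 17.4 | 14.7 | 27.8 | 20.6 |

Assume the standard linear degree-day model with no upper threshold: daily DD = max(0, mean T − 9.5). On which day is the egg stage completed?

day 5

Daily DD above 9.5 °C: 8.3, 12.3, 19.0, 7.9, 5.2, 18.3, 11.1.
Cumulative: 8.3, 20.6, 39.6, 47.5, 52.7, 71.0, 82.1.
The total first reaches 48 DD on day 5.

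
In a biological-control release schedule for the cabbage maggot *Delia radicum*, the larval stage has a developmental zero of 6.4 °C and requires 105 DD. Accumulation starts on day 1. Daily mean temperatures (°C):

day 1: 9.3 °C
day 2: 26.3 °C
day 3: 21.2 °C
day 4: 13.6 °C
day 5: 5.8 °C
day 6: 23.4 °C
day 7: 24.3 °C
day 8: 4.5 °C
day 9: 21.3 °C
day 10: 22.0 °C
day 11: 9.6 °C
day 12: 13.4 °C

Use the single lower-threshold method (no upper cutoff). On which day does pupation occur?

day 10

Daily DD above 6.4 °C: 2.9, 19.9, 14.8, 7.2, 0.0, 17.0, 17.9, 0.0, 14.9, 15.6, 3.2, 7.0.
Cumulative: 2.9, 22.8, 37.6, 44.8, 44.8, 61.8, 79.7, 79.7, 94.6, 110.2, 113.4, 120.4.
The total first reaches 105 DD on day 10.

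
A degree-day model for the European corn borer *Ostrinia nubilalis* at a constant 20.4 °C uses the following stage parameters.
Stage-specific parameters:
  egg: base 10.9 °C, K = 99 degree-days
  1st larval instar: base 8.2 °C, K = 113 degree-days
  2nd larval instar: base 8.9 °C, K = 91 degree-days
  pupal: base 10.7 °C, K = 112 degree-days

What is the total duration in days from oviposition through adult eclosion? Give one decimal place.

egg: 99 / (20.4 − 10.9) = 99 / 9.5 = 10.421 d.
1st larval instar: 113 / (20.4 − 8.2) = 113 / 12.2 = 9.262 d.
2nd larval instar: 91 / (20.4 − 8.9) = 91 / 11.5 = 7.913 d.
pupal: 112 / (20.4 − 10.7) = 112 / 9.7 = 11.546 d.
Sum = 39.143 ≈ 39.1 days.

39.1 days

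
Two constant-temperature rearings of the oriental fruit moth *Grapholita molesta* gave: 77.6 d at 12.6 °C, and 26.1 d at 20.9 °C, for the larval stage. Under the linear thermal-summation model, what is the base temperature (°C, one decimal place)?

8.4 °C

Equal thermal constants: D₁(T₁ − T_b) = D₂(T₂ − T_b).
77.6·(12.6 − T_b) = 26.1·(20.9 − T_b)
T_b = (77.6·12.6 − 26.1·20.9) / (77.6 − 26.1) = 432.27 / 51.5 = 8.394 °C ≈ 8.4 °C.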